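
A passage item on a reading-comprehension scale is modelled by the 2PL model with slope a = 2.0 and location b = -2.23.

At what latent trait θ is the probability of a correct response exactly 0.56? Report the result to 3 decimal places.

P(θ) = 1 / (1 + exp(−a(θ − b)))
logit = ln(0.5600/0.4400) = 0.2412
θ = b + logit/(a) = -2.23 + 0.2412/2.0000 = -2.1094

-2.109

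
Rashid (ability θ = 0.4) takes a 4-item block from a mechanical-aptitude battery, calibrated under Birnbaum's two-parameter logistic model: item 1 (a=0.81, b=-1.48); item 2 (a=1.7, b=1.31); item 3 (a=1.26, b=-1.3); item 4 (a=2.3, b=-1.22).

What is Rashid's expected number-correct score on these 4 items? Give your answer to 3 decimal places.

P(θ) = 1 / (1 + exp(−a(θ − b)))
P_1 = 1/(1+e^{-1.5228}) = 0.8210
P_2 = 1/(1+e^{1.5470}) = 0.1755
P_3 = 1/(1+e^{-2.1420}) = 0.8949
P_4 = 1/(1+e^{-3.7260}) = 0.9765
E[score] = 0.8210 + 0.1755 + 0.8949 + 0.9765 = 2.8679

2.868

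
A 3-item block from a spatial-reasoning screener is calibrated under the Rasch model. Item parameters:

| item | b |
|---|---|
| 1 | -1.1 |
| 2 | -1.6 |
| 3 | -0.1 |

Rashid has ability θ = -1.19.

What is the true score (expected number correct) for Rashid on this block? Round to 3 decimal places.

1.330

P(θ) = 1 / (1 + exp(−(θ − b)))
P_1 = 1/(1+e^{0.0900}) = 0.4775
P_2 = 1/(1+e^{-0.4100}) = 0.6011
P_3 = 1/(1+e^{1.0900}) = 0.2516
E[score] = 0.4775 + 0.6011 + 0.2516 = 1.3302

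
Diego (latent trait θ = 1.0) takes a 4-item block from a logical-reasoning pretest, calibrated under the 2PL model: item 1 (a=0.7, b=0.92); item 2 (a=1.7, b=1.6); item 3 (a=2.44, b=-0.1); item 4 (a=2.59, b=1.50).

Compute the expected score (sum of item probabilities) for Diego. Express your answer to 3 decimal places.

1.930

P(θ) = 1 / (1 + exp(−a(θ − b)))
P_1 = 1/(1+e^{-0.0560}) = 0.5140
P_2 = 1/(1+e^{1.0200}) = 0.2650
P_3 = 1/(1+e^{-2.6840}) = 0.9361
P_4 = 1/(1+e^{1.2950}) = 0.2150
E[score] = 0.5140 + 0.2650 + 0.9361 + 0.2150 = 1.9301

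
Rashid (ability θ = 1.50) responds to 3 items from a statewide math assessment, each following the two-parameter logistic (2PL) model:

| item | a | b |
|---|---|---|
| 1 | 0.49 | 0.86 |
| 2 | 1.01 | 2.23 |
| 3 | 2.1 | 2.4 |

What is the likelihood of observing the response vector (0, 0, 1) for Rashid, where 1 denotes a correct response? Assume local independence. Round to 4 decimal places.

P(θ) = 1 / (1 + exp(−a(θ − b)))
P_1 = 1/(1+e^{-0.3136}) = 0.5778
P_2 = 1/(1+e^{0.7373}) = 0.3236
P_3 = 1/(1+e^{1.8900}) = 0.1312
L = (1−P_1) × (1−P_2) × P_3 = 0.4222 × 0.6764 × 0.1312 = 0.03748

0.0375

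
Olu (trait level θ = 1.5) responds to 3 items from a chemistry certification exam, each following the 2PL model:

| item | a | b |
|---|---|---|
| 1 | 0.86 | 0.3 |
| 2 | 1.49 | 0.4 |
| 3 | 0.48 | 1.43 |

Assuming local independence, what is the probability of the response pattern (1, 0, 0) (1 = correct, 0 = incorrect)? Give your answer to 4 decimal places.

0.0589

P(θ) = 1 / (1 + exp(−a(θ − b)))
P_1 = 1/(1+e^{-1.0320}) = 0.7373
P_2 = 1/(1+e^{-1.6390}) = 0.8374
P_3 = 1/(1+e^{-0.0336}) = 0.5084
L = P_1 × (1−P_2) × (1−P_3) = 0.7373 × 0.1626 × 0.4916 = 0.05894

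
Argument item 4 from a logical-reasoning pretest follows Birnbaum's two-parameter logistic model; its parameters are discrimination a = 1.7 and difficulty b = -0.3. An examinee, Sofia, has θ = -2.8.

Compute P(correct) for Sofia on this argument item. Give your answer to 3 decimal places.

P(θ) = 1 / (1 + exp(−a(θ − b)))
Exponent: 1.7 × (-2.8 − (-0.3)) = -4.2500
1/(1 + e^{4.2500}) = 0.0141

0.014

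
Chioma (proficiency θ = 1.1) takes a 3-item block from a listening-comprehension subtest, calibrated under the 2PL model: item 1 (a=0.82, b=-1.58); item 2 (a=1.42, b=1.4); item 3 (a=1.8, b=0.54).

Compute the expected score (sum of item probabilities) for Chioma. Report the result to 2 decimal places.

2.03

P(θ) = 1 / (1 + exp(−a(θ − b)))
P_1 = 1/(1+e^{-2.1976}) = 0.9000
P_2 = 1/(1+e^{0.4260}) = 0.3951
P_3 = 1/(1+e^{-1.0080}) = 0.7326
E[score] = 0.9000 + 0.3951 + 0.7326 = 2.0277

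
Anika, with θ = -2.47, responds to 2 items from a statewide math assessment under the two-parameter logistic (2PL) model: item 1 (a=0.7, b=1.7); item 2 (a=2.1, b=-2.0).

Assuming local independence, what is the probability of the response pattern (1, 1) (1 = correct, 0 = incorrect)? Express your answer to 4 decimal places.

0.0139

P(θ) = 1 / (1 + exp(−a(θ − b)))
P_1 = 1/(1+e^{2.9190}) = 0.0512
P_2 = 1/(1+e^{0.9870}) = 0.2715
L = P_1 × P_2 = 0.0512 × 0.2715 = 0.01391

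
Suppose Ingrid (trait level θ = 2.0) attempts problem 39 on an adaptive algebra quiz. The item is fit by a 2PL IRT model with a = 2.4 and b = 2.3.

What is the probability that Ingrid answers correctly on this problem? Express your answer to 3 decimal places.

P(θ) = 1 / (1 + exp(−a(θ − b)))
Exponent: 2.4 × (2.0 − 2.3) = -0.7200
1/(1 + e^{0.7200}) = 0.3274

0.327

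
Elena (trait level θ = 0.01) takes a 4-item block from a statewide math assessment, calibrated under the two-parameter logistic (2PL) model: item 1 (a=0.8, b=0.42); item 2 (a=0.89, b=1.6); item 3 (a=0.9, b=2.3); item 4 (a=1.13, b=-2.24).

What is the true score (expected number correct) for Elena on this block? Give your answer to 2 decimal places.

1.65

P(θ) = 1 / (1 + exp(−a(θ − b)))
P_1 = 1/(1+e^{0.3280}) = 0.4187
P_2 = 1/(1+e^{1.4151}) = 0.1954
P_3 = 1/(1+e^{2.0610}) = 0.1129
P_4 = 1/(1+e^{-2.5425}) = 0.9271
E[score] = 0.4187 + 0.1954 + 0.1129 + 0.9271 = 1.6542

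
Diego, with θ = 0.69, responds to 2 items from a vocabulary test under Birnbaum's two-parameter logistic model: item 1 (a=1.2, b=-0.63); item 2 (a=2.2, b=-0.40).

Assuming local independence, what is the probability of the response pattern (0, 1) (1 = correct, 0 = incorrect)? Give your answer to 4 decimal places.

0.1560

P(θ) = 1 / (1 + exp(−a(θ − b)))
P_1 = 1/(1+e^{-1.5840}) = 0.8298
P_2 = 1/(1+e^{-2.3980}) = 0.9167
L = (1−P_1) × P_2 = 0.1702 × 0.9167 = 0.15605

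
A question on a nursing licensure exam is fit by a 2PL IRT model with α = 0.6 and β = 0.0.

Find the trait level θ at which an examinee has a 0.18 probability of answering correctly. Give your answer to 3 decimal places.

-2.527

P(θ) = 1 / (1 + exp(−α(θ − β)))
logit = ln(0.1800/0.8200) = -1.5163
θ = β + logit/(α) = 0.0 + (-1.5163)/0.6000 = -2.5272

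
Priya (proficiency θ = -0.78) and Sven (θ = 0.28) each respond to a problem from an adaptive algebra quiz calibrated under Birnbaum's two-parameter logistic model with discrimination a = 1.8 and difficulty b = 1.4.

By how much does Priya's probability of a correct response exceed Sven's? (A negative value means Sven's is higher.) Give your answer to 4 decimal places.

P(θ) = 1 / (1 + exp(−a(θ − b)))
P(Priya) = 0.0194  [exponent -3.9240]
P(Sven) = 0.1175  [exponent -2.0160]
Difference = 0.0194 − 0.1175 = -0.0982

-0.0982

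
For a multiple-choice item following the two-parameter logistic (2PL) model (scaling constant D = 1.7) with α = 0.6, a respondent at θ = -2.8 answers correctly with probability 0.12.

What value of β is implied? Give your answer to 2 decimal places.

P(θ) = 1 / (1 + exp(−D·α(θ − β)))
logit(0.12) = ln(0.12/0.88) = -1.9924
β = θ − logit/(1.7·α) = -2.8 − (-1.9924)/1.0200 = -0.8466

-0.85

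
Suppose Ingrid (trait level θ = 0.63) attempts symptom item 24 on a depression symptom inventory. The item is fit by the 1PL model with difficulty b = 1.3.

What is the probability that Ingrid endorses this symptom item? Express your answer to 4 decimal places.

0.3385

P(θ) = 1 / (1 + exp(−(θ − b)))
Exponent: (0.63 − 1.3) = -0.6700
1/(1 + e^{0.6700}) = 0.3385
P = 0.3385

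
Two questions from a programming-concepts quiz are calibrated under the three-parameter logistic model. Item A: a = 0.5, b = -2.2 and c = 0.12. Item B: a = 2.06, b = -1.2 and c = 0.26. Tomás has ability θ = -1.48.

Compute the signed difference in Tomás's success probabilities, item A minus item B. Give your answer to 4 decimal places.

P(θ) = c + (1 − c) · 1 / (1 + exp(−a(θ − b)))
P_A = 0.6384
P_B = 0.5262
P_A − P_B = 0.1122

0.1122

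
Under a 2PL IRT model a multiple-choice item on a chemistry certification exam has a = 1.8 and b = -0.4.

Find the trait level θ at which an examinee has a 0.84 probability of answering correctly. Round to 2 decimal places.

0.52

P(θ) = 1 / (1 + exp(−a(θ − b)))
logit = ln(0.8400/0.1600) = 1.6582
θ = b + logit/(a) = -0.4 + 1.6582/1.8000 = 0.5212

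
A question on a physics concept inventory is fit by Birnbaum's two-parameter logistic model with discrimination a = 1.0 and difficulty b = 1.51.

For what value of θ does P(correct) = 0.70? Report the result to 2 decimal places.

2.36

P(θ) = 1 / (1 + exp(−a(θ − b)))
logit = ln(0.7000/0.3000) = 0.8473
θ = b + logit/(a) = 1.51 + 0.8473/1.0000 = 2.3573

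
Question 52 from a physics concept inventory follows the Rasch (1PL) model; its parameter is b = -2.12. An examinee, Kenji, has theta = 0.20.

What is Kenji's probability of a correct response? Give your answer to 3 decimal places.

P(theta) = 1 / (1 + exp(−(theta − b)))
Exponent: (0.20 − (-2.12)) = 2.3200
1/(1 + e^{-2.3200}) = 0.9105
P = 0.9105

0.911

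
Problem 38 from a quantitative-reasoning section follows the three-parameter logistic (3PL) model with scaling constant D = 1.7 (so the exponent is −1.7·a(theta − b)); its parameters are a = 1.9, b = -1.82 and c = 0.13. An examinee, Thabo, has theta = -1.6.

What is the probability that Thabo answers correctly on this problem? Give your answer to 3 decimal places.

P(theta) = c + (1 − c) · 1 / (1 + exp(−D·a(theta − b)))
Exponent: 1.7 × 1.9 × (-1.6 − (-1.82)) = 0.7106
1/(1 + e^{-0.7106}) = 0.6705
P = 0.13 + 0.87 × 0.6705 = 0.7134

0.713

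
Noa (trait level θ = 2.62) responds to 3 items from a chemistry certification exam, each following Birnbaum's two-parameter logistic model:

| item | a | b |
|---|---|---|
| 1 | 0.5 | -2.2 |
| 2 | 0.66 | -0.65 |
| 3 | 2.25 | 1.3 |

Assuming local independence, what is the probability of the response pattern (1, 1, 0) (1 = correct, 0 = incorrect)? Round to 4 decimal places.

0.0401

P(θ) = 1 / (1 + exp(−a(θ − b)))
P_1 = 1/(1+e^{-2.4100}) = 0.9176
P_2 = 1/(1+e^{-2.1582}) = 0.8964
P_3 = 1/(1+e^{-2.9700}) = 0.9512
L = P_1 × P_2 × (1−P_3) = 0.9176 × 0.8964 × 0.0488 = 0.04014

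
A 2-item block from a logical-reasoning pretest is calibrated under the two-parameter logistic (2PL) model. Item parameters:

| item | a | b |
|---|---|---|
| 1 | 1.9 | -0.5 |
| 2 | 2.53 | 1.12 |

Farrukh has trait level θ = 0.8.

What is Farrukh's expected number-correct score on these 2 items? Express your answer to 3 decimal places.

1.230

P(θ) = 1 / (1 + exp(−a(θ − b)))
P_1 = 1/(1+e^{-2.4700}) = 0.9220
P_2 = 1/(1+e^{0.8096}) = 0.3080
E[score] = 0.9220 + 0.3080 = 1.2300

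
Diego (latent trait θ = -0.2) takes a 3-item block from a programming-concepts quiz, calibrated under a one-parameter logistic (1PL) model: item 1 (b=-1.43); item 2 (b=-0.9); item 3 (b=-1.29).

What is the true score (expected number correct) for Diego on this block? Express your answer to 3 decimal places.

2.190

P(θ) = 1 / (1 + exp(−(θ − b)))
P_1 = 1/(1+e^{-1.2300}) = 0.7738
P_2 = 1/(1+e^{-0.7000}) = 0.6682
P_3 = 1/(1+e^{-1.0900}) = 0.7484
E[score] = 0.7738 + 0.6682 + 0.7484 = 2.1904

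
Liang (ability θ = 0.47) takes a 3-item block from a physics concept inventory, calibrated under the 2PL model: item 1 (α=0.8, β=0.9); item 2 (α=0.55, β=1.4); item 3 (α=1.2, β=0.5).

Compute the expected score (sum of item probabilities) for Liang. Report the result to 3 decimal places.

P(θ) = 1 / (1 + exp(−α(θ − β)))
P_1 = 1/(1+e^{0.3440}) = 0.4148
P_2 = 1/(1+e^{0.5115}) = 0.3748
P_3 = 1/(1+e^{0.0360}) = 0.4910
E[score] = 0.4148 + 0.3748 + 0.4910 = 1.2807

1.281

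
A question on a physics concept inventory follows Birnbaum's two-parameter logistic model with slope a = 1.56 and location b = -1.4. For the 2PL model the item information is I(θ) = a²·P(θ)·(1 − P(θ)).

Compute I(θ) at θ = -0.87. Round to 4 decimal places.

P = 1/(1+e^{-0.8268}) = 0.6957
P(1−P) = 0.6957 × 0.3043 = 0.2117
I = a² × P(1−P) = 1.56² × 0.2117 = 0.51522

0.5152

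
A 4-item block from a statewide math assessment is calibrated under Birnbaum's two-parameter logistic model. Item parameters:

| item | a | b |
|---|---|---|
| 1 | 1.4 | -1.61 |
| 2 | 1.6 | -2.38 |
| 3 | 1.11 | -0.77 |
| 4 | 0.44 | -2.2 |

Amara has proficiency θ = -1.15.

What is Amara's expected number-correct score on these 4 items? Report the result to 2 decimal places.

2.54

P(θ) = 1 / (1 + exp(−a(θ − b)))
P_1 = 1/(1+e^{-0.6440}) = 0.6557
P_2 = 1/(1+e^{-1.9680}) = 0.8774
P_3 = 1/(1+e^{0.4218}) = 0.3961
P_4 = 1/(1+e^{-0.4620}) = 0.6135
E[score] = 0.6557 + 0.8774 + 0.3961 + 0.6135 = 2.5426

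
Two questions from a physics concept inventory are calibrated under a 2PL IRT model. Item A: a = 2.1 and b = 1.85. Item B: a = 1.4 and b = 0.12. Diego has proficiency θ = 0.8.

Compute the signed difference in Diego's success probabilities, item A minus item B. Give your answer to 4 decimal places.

P(θ) = 1 / (1 + exp(−a(θ − b)))
P_A = 0.0993
P_B = 0.7215
P_A − P_B = -0.6222

-0.6222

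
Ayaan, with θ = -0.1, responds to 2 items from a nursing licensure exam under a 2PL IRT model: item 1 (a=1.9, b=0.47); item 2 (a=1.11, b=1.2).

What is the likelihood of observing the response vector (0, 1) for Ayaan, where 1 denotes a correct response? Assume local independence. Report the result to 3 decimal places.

P(θ) = 1 / (1 + exp(−a(θ − b)))
P_1 = 1/(1+e^{1.0830}) = 0.2529
P_2 = 1/(1+e^{1.4430}) = 0.1911
L = (1−P_1) × P_2 = 0.7471 × 0.1911 = 0.14275

0.143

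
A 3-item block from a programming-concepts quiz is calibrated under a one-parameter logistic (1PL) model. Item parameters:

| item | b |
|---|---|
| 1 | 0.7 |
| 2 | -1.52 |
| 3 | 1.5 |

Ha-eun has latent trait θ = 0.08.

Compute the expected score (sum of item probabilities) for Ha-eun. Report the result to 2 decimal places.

1.38

P(θ) = 1 / (1 + exp(−(θ − b)))
P_1 = 1/(1+e^{0.6200}) = 0.3498
P_2 = 1/(1+e^{-1.6000}) = 0.8320
P_3 = 1/(1+e^{1.4200}) = 0.1947
E[score] = 0.3498 + 0.8320 + 0.1947 = 1.3765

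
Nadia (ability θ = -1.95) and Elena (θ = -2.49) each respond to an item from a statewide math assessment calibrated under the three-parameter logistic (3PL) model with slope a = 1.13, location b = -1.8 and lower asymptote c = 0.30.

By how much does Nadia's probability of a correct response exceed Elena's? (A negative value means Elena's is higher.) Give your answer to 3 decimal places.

P(θ) = c + (1 − c) · 1 / (1 + exp(−a(θ − b)))
P(Nadia) = 0.6204  [exponent -0.1695]
P(Elena) = 0.5201  [exponent -0.7797]
Difference = 0.6204 − 0.5201 = 0.1003

0.100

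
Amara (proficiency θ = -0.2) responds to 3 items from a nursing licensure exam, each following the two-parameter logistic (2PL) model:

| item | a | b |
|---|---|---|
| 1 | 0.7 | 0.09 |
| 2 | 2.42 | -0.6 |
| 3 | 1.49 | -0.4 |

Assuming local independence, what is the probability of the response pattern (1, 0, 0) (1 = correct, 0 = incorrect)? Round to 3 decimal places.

0.053

P(θ) = 1 / (1 + exp(−a(θ − b)))
P_1 = 1/(1+e^{0.2030}) = 0.4494
P_2 = 1/(1+e^{-0.9680}) = 0.7247
P_3 = 1/(1+e^{-0.2980}) = 0.5740
L = P_1 × (1−P_2) × (1−P_3) = 0.4494 × 0.2753 × 0.4260 = 0.05271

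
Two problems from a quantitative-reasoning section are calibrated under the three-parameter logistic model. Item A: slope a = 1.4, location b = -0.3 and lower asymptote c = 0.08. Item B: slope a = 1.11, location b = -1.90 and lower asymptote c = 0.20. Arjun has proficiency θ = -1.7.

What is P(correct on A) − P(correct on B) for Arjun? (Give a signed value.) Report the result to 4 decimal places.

-0.4506

P(θ) = c + (1 − c) · 1 / (1 + exp(−a(θ − b)))
P_A = 0.1936
P_B = 0.6442
P_A − P_B = -0.4506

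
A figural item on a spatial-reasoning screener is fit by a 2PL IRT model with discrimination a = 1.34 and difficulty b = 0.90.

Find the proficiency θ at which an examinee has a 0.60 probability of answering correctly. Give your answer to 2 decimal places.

P(θ) = 1 / (1 + exp(−a(θ − b)))
logit = ln(0.6000/0.4000) = 0.4055
θ = b + logit/(a) = 0.90 + 0.4055/1.3400 = 1.2026

1.20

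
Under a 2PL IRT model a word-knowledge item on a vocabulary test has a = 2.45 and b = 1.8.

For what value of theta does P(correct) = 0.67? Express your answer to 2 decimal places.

2.09

P(theta) = 1 / (1 + exp(−a(theta − b)))
logit = ln(0.6700/0.3300) = 0.7082
theta = b + logit/(a) = 1.8 + 0.7082/2.4500 = 2.0891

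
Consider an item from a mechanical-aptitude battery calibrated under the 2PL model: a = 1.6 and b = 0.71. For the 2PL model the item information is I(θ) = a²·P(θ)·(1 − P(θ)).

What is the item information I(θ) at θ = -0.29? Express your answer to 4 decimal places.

0.3578

P = 1/(1+e^{1.6000}) = 0.1680
P(1−P) = 0.1680 × 0.8320 = 0.1398
I = a² × P(1−P) = 1.6² × 0.1398 = 0.35780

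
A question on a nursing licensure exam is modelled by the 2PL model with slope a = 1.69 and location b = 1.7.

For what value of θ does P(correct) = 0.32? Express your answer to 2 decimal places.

1.25

P(θ) = 1 / (1 + exp(−a(θ − b)))
logit = ln(0.3200/0.6800) = -0.7538
θ = b + logit/(a) = 1.7 + (-0.7538)/1.6900 = 1.2540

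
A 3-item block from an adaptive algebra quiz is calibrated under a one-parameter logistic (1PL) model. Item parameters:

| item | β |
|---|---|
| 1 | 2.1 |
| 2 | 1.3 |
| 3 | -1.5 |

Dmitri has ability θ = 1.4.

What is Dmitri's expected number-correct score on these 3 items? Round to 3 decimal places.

P(θ) = 1 / (1 + exp(−(θ − β)))
P_1 = 1/(1+e^{0.7000}) = 0.3318
P_2 = 1/(1+e^{-0.1000}) = 0.5250
P_3 = 1/(1+e^{-2.9000}) = 0.9478
E[score] = 0.3318 + 0.5250 + 0.9478 = 1.8046

1.805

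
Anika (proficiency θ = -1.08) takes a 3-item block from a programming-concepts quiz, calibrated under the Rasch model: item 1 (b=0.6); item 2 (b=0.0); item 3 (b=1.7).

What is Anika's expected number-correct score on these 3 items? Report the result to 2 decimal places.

0.47

P(θ) = 1 / (1 + exp(−(θ − b)))
P_1 = 1/(1+e^{1.6800}) = 0.1571
P_2 = 1/(1+e^{1.0800}) = 0.2535
P_3 = 1/(1+e^{2.7800}) = 0.0584
E[score] = 0.1571 + 0.2535 + 0.0584 = 0.4690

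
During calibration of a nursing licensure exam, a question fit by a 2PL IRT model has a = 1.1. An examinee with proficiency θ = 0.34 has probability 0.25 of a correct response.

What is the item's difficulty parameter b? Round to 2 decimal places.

1.34

P(θ) = 1 / (1 + exp(−a(θ − b)))
logit(0.25) = ln(0.25/0.75) = -1.0986
b = θ − logit/(a) = 0.34 − (-1.0986)/1.1000 = 1.3387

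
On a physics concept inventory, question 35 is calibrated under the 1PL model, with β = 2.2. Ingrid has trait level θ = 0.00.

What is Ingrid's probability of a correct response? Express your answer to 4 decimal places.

P(θ) = 1 / (1 + exp(−(θ − β)))
Exponent: (0.00 − 2.2) = -2.2000
1/(1 + e^{2.2000}) = 0.0998
P = 0.0998

0.0998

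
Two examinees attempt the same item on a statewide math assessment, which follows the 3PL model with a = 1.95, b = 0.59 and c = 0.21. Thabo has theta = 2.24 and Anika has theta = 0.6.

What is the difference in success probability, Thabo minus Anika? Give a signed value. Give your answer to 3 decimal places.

P(theta) = c + (1 − c) · 1 / (1 + exp(−a(theta − b)))
P(Thabo) = 0.9696  [exponent 3.2175]
P(Anika) = 0.6089  [exponent 0.0195]
Difference = 0.9696 − 0.6089 = 0.3607

0.361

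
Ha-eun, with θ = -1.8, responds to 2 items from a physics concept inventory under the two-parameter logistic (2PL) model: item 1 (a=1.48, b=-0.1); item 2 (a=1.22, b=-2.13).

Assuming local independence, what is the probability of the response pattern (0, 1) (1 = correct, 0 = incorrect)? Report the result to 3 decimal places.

P(θ) = 1 / (1 + exp(−a(θ − b)))
P_1 = 1/(1+e^{2.5160}) = 0.0747
P_2 = 1/(1+e^{-0.4026}) = 0.5993
L = (1−P_1) × P_2 = 0.9253 × 0.5993 = 0.55452

0.555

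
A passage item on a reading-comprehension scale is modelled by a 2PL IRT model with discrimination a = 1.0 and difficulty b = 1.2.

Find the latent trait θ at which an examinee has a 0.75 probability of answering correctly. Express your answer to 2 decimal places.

P(θ) = 1 / (1 + exp(−a(θ − b)))
logit = ln(0.7500/0.2500) = 1.0986
θ = b + logit/(a) = 1.2 + 1.0986/1.0000 = 2.2986

2.30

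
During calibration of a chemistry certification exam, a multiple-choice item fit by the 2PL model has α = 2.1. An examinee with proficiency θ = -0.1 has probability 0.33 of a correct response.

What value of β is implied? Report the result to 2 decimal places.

0.24

P(θ) = 1 / (1 + exp(−α(θ − β)))
logit(0.33) = ln(0.33/0.67) = -0.7082
β = θ − logit/(α) = -0.1 − (-0.7082)/2.1000 = 0.2372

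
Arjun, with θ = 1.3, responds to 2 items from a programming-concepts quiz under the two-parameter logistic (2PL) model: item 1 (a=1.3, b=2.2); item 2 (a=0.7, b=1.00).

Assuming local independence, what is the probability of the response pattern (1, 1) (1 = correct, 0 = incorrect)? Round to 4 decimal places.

P(θ) = 1 / (1 + exp(−a(θ − b)))
P_1 = 1/(1+e^{1.1700}) = 0.2369
P_2 = 1/(1+e^{-0.2100}) = 0.5523
L = P_1 × P_2 = 0.2369 × 0.5523 = 0.13082

0.1308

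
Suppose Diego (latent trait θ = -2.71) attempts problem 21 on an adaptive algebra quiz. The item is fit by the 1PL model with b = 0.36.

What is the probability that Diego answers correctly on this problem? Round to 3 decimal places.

P(θ) = 1 / (1 + exp(−(θ − b)))
Exponent: (-2.71 − 0.36) = -3.0700
1/(1 + e^{3.0700}) = 0.0444
P = 0.0444

0.044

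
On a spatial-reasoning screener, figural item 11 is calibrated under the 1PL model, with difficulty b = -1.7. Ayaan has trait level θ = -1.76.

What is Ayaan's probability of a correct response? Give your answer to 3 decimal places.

P(θ) = 1 / (1 + exp(−(θ − b)))
Exponent: (-1.76 − (-1.7)) = -0.0600
1/(1 + e^{0.0600}) = 0.4850
P = 0.4850

0.485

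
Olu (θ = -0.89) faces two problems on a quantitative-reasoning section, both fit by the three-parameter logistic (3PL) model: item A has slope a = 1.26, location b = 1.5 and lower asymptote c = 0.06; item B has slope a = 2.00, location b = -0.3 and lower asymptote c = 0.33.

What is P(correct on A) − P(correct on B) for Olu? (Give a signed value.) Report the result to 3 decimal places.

P(θ) = c + (1 − c) · 1 / (1 + exp(−a(θ − b)))
P_A = 0.1041
P_B = 0.4875
P_A − P_B = -0.3834

-0.383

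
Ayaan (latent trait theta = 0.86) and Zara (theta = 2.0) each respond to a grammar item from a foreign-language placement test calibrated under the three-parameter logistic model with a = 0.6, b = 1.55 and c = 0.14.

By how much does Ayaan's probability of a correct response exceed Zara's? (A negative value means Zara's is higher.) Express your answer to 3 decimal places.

P(theta) = c + (1 − c) · 1 / (1 + exp(−a(theta − b)))
P(Ayaan) = 0.4822  [exponent -0.4140]
P(Zara) = 0.6277  [exponent 0.2700]
Difference = 0.4822 − 0.6277 = -0.1455

-0.145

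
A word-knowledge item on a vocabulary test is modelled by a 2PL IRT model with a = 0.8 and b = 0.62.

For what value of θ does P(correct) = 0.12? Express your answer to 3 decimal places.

P(θ) = 1 / (1 + exp(−a(θ − b)))
logit = ln(0.1200/0.8800) = -1.9924
θ = b + logit/(a) = 0.62 + (-1.9924)/0.8000 = -1.8705

-1.871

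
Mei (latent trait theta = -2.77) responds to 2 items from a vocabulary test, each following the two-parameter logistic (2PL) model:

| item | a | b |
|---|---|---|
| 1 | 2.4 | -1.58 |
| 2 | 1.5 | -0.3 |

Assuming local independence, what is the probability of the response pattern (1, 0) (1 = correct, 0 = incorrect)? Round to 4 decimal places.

P(theta) = 1 / (1 + exp(−a(theta − b)))
P_1 = 1/(1+e^{2.8560}) = 0.0544
P_2 = 1/(1+e^{3.7050}) = 0.0240
L = P_1 × (1−P_2) = 0.0544 × 0.9760 = 0.05307

0.0531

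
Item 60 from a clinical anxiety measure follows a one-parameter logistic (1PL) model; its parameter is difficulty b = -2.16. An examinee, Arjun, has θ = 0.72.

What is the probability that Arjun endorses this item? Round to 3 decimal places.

P(θ) = 1 / (1 + exp(−(θ − b)))
Exponent: (0.72 − (-2.16)) = 2.8800
1/(1 + e^{-2.8800}) = 0.9468
P = 0.9468

0.947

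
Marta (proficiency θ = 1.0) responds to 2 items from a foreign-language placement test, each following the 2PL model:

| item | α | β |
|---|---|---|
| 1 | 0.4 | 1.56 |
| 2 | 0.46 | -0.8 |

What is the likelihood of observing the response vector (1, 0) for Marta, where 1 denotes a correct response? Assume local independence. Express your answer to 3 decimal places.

P(θ) = 1 / (1 + exp(−α(θ − β)))
P_1 = 1/(1+e^{0.2240}) = 0.4442
P_2 = 1/(1+e^{-0.8280}) = 0.6959
L = P_1 × (1−P_2) = 0.4442 × 0.3041 = 0.13508

0.135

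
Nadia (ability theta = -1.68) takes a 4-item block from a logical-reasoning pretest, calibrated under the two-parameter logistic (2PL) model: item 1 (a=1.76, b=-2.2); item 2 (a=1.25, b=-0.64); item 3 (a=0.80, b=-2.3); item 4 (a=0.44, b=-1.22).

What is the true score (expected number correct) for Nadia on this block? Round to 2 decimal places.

2.00

P(theta) = 1 / (1 + exp(−a(theta − b)))
P_1 = 1/(1+e^{-0.9152}) = 0.7141
P_2 = 1/(1+e^{1.3000}) = 0.2142
P_3 = 1/(1+e^{-0.4960}) = 0.6215
P_4 = 1/(1+e^{0.2024}) = 0.4496
E[score] = 0.7141 + 0.2142 + 0.6215 + 0.4496 = 1.9993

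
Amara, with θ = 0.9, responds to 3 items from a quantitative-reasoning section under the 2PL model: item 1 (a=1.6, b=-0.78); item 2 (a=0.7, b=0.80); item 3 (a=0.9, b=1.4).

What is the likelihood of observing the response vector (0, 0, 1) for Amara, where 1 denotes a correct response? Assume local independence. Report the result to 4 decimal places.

P(θ) = 1 / (1 + exp(−a(θ − b)))
P_1 = 1/(1+e^{-2.6880}) = 0.9363
P_2 = 1/(1+e^{-0.0700}) = 0.5175
P_3 = 1/(1+e^{0.4500}) = 0.3894
L = (1−P_1) × (1−P_2) × P_3 = 0.0637 × 0.4825 × 0.3894 = 0.01196

0.0120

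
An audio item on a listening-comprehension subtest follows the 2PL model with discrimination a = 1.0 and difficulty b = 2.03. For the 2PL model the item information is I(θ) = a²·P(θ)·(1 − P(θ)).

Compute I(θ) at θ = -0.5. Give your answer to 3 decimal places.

0.068

P = 1/(1+e^{2.5300}) = 0.0738
P(1−P) = 0.0738 × 0.9262 = 0.0683
I = a² × P(1−P) = 1.0² × 0.0683 = 0.06834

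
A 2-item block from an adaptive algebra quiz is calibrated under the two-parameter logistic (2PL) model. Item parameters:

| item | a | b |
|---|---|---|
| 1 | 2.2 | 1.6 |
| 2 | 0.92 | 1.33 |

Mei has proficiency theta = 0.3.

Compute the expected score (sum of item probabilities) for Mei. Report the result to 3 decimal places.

P(theta) = 1 / (1 + exp(−a(theta − b)))
P_1 = 1/(1+e^{2.8600}) = 0.0542
P_2 = 1/(1+e^{0.9476}) = 0.2794
E[score] = 0.0542 + 0.2794 = 0.3335

0.334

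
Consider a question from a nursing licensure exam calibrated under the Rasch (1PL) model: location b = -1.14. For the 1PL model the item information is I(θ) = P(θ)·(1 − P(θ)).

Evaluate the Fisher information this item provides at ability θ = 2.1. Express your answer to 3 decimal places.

P = 1/(1+e^{-3.2400}) = 0.9623
P(1−P) = 0.9623 × 0.0377 = 0.0363
I = P(1−P) = 0.03627

0.036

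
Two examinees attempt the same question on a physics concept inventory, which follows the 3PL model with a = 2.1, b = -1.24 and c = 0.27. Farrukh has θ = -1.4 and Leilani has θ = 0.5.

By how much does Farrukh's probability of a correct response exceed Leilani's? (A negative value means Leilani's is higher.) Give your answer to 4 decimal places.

-0.4073

P(θ) = c + (1 − c) · 1 / (1 + exp(−a(θ − b)))
P(Farrukh) = 0.5743  [exponent -0.3360]
P(Leilani) = 0.9816  [exponent 3.6540]
Difference = 0.5743 − 0.9816 = -0.4073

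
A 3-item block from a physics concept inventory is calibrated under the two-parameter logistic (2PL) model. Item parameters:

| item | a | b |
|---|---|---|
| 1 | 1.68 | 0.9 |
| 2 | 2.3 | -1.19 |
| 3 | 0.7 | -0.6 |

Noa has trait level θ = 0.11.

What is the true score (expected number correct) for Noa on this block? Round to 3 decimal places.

1.783

P(θ) = 1 / (1 + exp(−a(θ − b)))
P_1 = 1/(1+e^{1.3272}) = 0.2096
P_2 = 1/(1+e^{-2.9900}) = 0.9521
P_3 = 1/(1+e^{-0.4970}) = 0.6218
E[score] = 0.2096 + 0.9521 + 0.6218 = 1.7835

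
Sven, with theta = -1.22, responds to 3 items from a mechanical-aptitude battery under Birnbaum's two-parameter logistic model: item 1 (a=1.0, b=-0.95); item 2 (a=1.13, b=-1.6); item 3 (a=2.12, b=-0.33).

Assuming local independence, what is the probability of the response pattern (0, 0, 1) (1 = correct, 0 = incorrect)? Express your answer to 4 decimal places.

0.0294

P(theta) = 1 / (1 + exp(−a(theta − b)))
P_1 = 1/(1+e^{0.2700}) = 0.4329
P_2 = 1/(1+e^{-0.4294}) = 0.6057
P_3 = 1/(1+e^{1.8868}) = 0.1316
L = (1−P_1) × (1−P_2) × P_3 = 0.5671 × 0.3943 × 0.1316 = 0.02943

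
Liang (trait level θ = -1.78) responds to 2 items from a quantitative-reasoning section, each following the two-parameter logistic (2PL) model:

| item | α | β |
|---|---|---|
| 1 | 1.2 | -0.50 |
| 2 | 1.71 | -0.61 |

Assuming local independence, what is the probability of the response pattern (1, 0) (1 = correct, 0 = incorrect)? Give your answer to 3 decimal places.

0.156

P(θ) = 1 / (1 + exp(−α(θ − β)))
P_1 = 1/(1+e^{1.5360}) = 0.1771
P_2 = 1/(1+e^{2.0007}) = 0.1191
L = P_1 × (1−P_2) = 0.1771 × 0.8809 = 0.15602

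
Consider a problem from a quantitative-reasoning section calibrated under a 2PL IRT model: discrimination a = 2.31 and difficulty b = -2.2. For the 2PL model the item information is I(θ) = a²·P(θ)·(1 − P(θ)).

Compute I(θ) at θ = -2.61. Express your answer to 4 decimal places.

1.0745

P = 1/(1+e^{0.9471}) = 0.2795
P(1−P) = 0.2795 × 0.7205 = 0.2014
I = a² × P(1−P) = 2.31² × 0.2014 = 1.07451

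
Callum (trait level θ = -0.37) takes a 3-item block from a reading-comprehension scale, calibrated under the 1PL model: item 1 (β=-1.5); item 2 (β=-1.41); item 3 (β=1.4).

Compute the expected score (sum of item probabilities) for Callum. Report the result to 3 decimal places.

1.640

P(θ) = 1 / (1 + exp(−(θ − β)))
P_1 = 1/(1+e^{-1.1300}) = 0.7558
P_2 = 1/(1+e^{-1.0400}) = 0.7389
P_3 = 1/(1+e^{1.7700}) = 0.1455
E[score] = 0.7558 + 0.7389 + 0.1455 = 1.6402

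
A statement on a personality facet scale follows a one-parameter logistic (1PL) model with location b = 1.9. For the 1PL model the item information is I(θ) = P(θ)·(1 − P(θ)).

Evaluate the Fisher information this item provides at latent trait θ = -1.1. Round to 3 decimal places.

0.045

P = 1/(1+e^{3.0000}) = 0.0474
P(1−P) = 0.0474 × 0.9526 = 0.0452
I = P(1−P) = 0.04518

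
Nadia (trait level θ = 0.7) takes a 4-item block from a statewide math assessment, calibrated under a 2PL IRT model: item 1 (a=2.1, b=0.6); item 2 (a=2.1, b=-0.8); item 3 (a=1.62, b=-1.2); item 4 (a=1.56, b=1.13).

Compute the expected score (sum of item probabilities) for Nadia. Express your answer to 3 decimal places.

P(θ) = 1 / (1 + exp(−a(θ − b)))
P_1 = 1/(1+e^{-0.2100}) = 0.5523
P_2 = 1/(1+e^{-3.1500}) = 0.9589
P_3 = 1/(1+e^{-3.0780}) = 0.9560
P_4 = 1/(1+e^{0.6708}) = 0.3383
E[score] = 0.5523 + 0.9589 + 0.9560 + 0.3383 = 2.8055

2.806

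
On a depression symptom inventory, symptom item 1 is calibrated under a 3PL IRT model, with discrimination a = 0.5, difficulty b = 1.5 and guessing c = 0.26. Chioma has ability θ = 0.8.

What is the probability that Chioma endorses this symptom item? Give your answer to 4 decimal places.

P(θ) = c + (1 − c) · 1 / (1 + exp(−a(θ − b)))
Exponent: 0.5 × (0.8 − 1.5) = -0.3500
1/(1 + e^{0.3500}) = 0.4134
P = 0.26 + 0.74 × 0.4134 = 0.5659

0.5659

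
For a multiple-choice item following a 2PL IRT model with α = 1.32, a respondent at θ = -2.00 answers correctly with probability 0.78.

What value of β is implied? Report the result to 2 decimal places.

P(θ) = 1 / (1 + exp(−α(θ − β)))
logit(0.78) = ln(0.78/0.22) = 1.2657
β = θ − logit/(α) = -2.00 − 1.2657/1.3200 = -2.9588

-2.96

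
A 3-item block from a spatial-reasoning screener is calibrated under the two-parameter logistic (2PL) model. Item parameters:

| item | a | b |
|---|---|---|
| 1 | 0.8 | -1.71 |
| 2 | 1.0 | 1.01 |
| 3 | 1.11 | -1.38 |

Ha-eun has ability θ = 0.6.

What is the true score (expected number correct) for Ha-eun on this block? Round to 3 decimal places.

2.163

P(θ) = 1 / (1 + exp(−a(θ − b)))
P_1 = 1/(1+e^{-1.8480}) = 0.8639
P_2 = 1/(1+e^{0.4100}) = 0.3989
P_3 = 1/(1+e^{-2.1978}) = 0.9001
E[score] = 0.8639 + 0.3989 + 0.9001 = 2.1629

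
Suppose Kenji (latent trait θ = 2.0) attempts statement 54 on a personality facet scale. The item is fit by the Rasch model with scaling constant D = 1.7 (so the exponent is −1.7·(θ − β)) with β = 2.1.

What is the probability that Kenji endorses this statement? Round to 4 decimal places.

P(θ) = 1 / (1 + exp(−D·(θ − β)))
Exponent: 1.7 × (2.0 − 2.1) = -0.1700
1/(1 + e^{0.1700}) = 0.4576
P = 0.4576

0.4576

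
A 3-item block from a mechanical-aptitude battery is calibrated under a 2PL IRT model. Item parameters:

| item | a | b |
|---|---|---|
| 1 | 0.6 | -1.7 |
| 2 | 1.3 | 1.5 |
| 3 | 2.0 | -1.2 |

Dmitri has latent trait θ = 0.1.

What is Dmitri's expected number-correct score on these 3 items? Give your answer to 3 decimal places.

1.817

P(θ) = 1 / (1 + exp(−a(θ − b)))
P_1 = 1/(1+e^{-1.0800}) = 0.7465
P_2 = 1/(1+e^{1.8200}) = 0.1394
P_3 = 1/(1+e^{-2.6000}) = 0.9309
E[score] = 0.7465 + 0.1394 + 0.9309 = 1.8168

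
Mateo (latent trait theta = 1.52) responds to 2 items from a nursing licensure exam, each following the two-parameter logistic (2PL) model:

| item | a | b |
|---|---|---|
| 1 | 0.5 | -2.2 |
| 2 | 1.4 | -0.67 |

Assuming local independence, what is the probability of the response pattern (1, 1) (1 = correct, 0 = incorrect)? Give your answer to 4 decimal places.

0.8268

P(theta) = 1 / (1 + exp(−a(theta − b)))
P_1 = 1/(1+e^{-1.8600}) = 0.8653
P_2 = 1/(1+e^{-3.0660}) = 0.9555
L = P_1 × P_2 = 0.8653 × 0.9555 = 0.82676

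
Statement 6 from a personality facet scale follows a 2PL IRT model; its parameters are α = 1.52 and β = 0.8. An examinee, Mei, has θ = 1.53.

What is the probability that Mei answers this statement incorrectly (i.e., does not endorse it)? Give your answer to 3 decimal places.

P(θ) = 1 / (1 + exp(−α(θ − β)))
Exponent: 1.52 × (1.53 − 0.8) = 1.1096
1/(1 + e^{-1.1096}) = 0.7521
P(incorrect) = 1 − 0.7521 = 0.2479

0.248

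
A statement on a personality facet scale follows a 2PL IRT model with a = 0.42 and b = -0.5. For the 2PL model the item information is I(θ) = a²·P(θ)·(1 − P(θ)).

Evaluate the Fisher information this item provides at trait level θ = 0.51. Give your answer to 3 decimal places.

P = 1/(1+e^{-0.4242}) = 0.6045
P(1−P) = 0.6045 × 0.3955 = 0.2391
I = a² × P(1−P) = 0.42² × 0.2391 = 0.04217

0.042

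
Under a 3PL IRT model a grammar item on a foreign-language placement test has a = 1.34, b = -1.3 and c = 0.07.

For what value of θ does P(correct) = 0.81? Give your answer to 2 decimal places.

-0.29

P(θ) = c + (1 − c) · 1 / (1 + exp(−a(θ − b)))
Remove guessing floor: (0.81 − 0.07)/(1 − 0.07) = 0.7957
logit = ln(0.7957/0.2043) = 1.3596
θ = b + logit/(a) = -1.3 + 1.3596/1.3400 = -0.2854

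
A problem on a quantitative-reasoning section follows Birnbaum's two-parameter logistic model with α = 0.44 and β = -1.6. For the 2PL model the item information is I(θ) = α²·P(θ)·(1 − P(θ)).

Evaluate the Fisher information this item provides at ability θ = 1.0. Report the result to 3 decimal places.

P = 1/(1+e^{-1.1440}) = 0.7584
P(1−P) = 0.7584 × 0.2416 = 0.1832
I = α² × P(1−P) = 0.44² × 0.1832 = 0.03547

0.035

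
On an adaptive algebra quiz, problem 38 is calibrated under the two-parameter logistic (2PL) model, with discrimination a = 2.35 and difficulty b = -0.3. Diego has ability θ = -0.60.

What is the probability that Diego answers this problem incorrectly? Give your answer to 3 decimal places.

0.669

P(θ) = 1 / (1 + exp(−a(θ − b)))
Exponent: 2.35 × (-0.60 − (-0.3)) = -0.7050
1/(1 + e^{0.7050}) = 0.3307
P(incorrect) = 1 − 0.3307 = 0.6693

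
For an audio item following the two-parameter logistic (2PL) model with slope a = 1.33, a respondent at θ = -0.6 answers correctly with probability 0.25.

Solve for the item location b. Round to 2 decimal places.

0.23

P(θ) = 1 / (1 + exp(−a(θ − b)))
logit(0.25) = ln(0.25/0.75) = -1.0986
b = θ − logit/(a) = -0.6 − (-1.0986)/1.3300 = 0.2260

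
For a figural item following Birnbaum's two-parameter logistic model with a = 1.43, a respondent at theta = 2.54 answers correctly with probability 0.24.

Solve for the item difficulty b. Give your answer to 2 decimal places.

3.35

P(theta) = 1 / (1 + exp(−a(theta − b)))
logit(0.24) = ln(0.24/0.76) = -1.1527
b = theta − logit/(a) = 2.54 − (-1.1527)/1.4300 = 3.3461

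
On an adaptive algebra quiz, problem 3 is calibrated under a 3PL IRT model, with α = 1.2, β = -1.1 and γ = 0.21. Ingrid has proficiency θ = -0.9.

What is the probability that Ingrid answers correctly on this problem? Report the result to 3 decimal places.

P(θ) = γ + (1 − γ) · 1 / (1 + exp(−α(θ − β)))
Exponent: 1.2 × (-0.9 − (-1.1)) = 0.2400
1/(1 + e^{-0.2400}) = 0.5597
P = 0.21 + 0.79 × 0.5597 = 0.6522

0.652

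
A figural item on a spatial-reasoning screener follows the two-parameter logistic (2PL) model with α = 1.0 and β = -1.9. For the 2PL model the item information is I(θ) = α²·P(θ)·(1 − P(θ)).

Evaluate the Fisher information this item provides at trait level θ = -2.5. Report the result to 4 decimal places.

0.2288

P = 1/(1+e^{0.6000}) = 0.3543
P(1−P) = 0.3543 × 0.6457 = 0.2288
I = α² × P(1−P) = 1.0² × 0.2288 = 0.22878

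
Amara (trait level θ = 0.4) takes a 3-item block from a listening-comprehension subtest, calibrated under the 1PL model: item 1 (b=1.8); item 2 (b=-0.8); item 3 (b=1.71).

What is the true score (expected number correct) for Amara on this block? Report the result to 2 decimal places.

P(θ) = 1 / (1 + exp(−(θ − b)))
P_1 = 1/(1+e^{1.4000}) = 0.1978
P_2 = 1/(1+e^{-1.2000}) = 0.7685
P_3 = 1/(1+e^{1.3100}) = 0.2125
E[score] = 0.1978 + 0.7685 + 0.2125 = 1.1788

1.18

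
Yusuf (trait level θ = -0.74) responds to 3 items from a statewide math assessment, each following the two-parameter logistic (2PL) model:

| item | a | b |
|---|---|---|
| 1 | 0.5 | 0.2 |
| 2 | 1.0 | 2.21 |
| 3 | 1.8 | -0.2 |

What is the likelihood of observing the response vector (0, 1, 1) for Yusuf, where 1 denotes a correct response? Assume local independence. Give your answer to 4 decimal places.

0.0084

P(θ) = 1 / (1 + exp(−a(θ − b)))
P_1 = 1/(1+e^{0.4700}) = 0.3846
P_2 = 1/(1+e^{2.9500}) = 0.0497
P_3 = 1/(1+e^{0.9720}) = 0.2745
L = (1−P_1) × P_2 × P_3 = 0.6154 × 0.0497 × 0.2745 = 0.00840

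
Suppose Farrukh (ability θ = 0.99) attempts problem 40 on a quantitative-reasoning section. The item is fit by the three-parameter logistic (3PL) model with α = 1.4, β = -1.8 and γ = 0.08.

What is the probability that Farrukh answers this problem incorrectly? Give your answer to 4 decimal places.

0.0181

P(θ) = γ + (1 − γ) · 1 / (1 + exp(−α(θ − β)))
Exponent: 1.4 × (0.99 − (-1.8)) = 3.9060
1/(1 + e^{-3.9060}) = 0.9803
P = 0.08 + 0.92 × 0.9803 = 0.9819
P(incorrect) = 1 − 0.9819 = 0.0181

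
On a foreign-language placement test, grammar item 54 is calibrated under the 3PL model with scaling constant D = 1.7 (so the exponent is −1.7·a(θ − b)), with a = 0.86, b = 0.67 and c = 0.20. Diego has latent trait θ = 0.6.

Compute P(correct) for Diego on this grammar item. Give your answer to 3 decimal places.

P(θ) = c + (1 − c) · 1 / (1 + exp(−D·a(θ − b)))
Exponent: 1.7 × 0.86 × (0.6 − 0.67) = -0.1023
1/(1 + e^{0.1023}) = 0.4744
P = 0.20 + 0.80 × 0.4744 = 0.5795

0.580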